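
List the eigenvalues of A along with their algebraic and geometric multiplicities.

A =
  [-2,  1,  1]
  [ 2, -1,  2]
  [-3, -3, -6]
λ = -3: alg = 3, geom = 2

Step 1 — factor the characteristic polynomial to read off the algebraic multiplicities:
  χ_A(x) = (x + 3)^3

Step 2 — compute geometric multiplicities via the rank-nullity identity g(λ) = n − rank(A − λI):
  rank(A − (-3)·I) = 1, so dim ker(A − (-3)·I) = n − 1 = 2

Summary:
  λ = -3: algebraic multiplicity = 3, geometric multiplicity = 2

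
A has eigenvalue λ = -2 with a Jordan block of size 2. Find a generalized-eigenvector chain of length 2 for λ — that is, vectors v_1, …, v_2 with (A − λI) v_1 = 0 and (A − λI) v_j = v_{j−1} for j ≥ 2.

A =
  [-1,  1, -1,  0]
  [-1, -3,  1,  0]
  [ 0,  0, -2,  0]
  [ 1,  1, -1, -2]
A Jordan chain for λ = -2 of length 2:
v_1 = (1, -1, 0, 1)ᵀ
v_2 = (1, 0, 0, 0)ᵀ

Let N = A − (-2)·I. We want v_2 with N^2 v_2 = 0 but N^1 v_2 ≠ 0; then v_{j-1} := N · v_j for j = 2, …, 2.

Pick v_2 = (1, 0, 0, 0)ᵀ.
Then v_1 = N · v_2 = (1, -1, 0, 1)ᵀ.

Sanity check: (A − (-2)·I) v_1 = (0, 0, 0, 0)ᵀ = 0. ✓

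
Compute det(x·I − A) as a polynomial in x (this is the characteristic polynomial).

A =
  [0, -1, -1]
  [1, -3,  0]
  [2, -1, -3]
x^3 + 6*x^2 + 12*x + 8

Expanding det(x·I − A) (e.g. by cofactor expansion or by noting that A is similar to its Jordan form J, which has the same characteristic polynomial as A) gives
  χ_A(x) = x^3 + 6*x^2 + 12*x + 8
which factors as (x + 2)^3. The eigenvalues (with algebraic multiplicities) are λ = -2 with multiplicity 3.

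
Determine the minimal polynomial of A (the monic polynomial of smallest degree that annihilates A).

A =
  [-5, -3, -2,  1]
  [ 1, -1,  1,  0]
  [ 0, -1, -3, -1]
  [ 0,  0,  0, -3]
x^3 + 9*x^2 + 27*x + 27

The characteristic polynomial is χ_A(x) = (x + 3)^4, so the eigenvalues are known. The minimal polynomial is
  m_A(x) = Π_λ (x − λ)^{k_λ}
where k_λ is the size of the *largest* Jordan block for λ (equivalently, the smallest k with (A − λI)^k v = 0 for every generalised eigenvector v of λ).

  λ = -3: largest Jordan block has size 3, contributing (x + 3)^3

So m_A(x) = (x + 3)^3 = x^3 + 9*x^2 + 27*x + 27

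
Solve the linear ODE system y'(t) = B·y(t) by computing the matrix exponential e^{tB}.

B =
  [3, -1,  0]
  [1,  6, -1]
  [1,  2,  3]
e^{tB} =
  [-t*exp(4*t) + exp(4*t), -t^2*exp(4*t)/2 - t*exp(4*t), t^2*exp(4*t)/2]
  [t*exp(4*t), t^2*exp(4*t)/2 + 2*t*exp(4*t) + exp(4*t), -t^2*exp(4*t)/2 - t*exp(4*t)]
  [t*exp(4*t), t^2*exp(4*t)/2 + 2*t*exp(4*t), -t^2*exp(4*t)/2 - t*exp(4*t) + exp(4*t)]

Strategy: write B = P · J · P⁻¹ where J is a Jordan canonical form, so e^{tB} = P · e^{tJ} · P⁻¹, and e^{tJ} can be computed block-by-block.

B has Jordan form
J =
  [4, 1, 0]
  [0, 4, 1]
  [0, 0, 4]
(up to reordering of blocks).

Per-block formulas:
  For a 3×3 Jordan block J_3(4): exp(t · J_3(4)) = e^(4t)·(I + t·N + (t^2/2)·N^2), where N is the 3×3 nilpotent shift.

After assembling e^{tJ} and conjugating by P, we get:

e^{tB} =
  [-t*exp(4*t) + exp(4*t), -t^2*exp(4*t)/2 - t*exp(4*t), t^2*exp(4*t)/2]
  [t*exp(4*t), t^2*exp(4*t)/2 + 2*t*exp(4*t) + exp(4*t), -t^2*exp(4*t)/2 - t*exp(4*t)]
  [t*exp(4*t), t^2*exp(4*t)/2 + 2*t*exp(4*t), -t^2*exp(4*t)/2 - t*exp(4*t) + exp(4*t)]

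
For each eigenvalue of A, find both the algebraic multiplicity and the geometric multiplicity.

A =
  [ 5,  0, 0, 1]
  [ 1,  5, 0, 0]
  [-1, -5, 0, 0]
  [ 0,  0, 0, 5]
λ = 0: alg = 1, geom = 1; λ = 5: alg = 3, geom = 1

Step 1 — factor the characteristic polynomial to read off the algebraic multiplicities:
  χ_A(x) = x*(x - 5)^3

Step 2 — compute geometric multiplicities via the rank-nullity identity g(λ) = n − rank(A − λI):
  rank(A − (0)·I) = 3, so dim ker(A − (0)·I) = n − 3 = 1
  rank(A − (5)·I) = 3, so dim ker(A − (5)·I) = n − 3 = 1

Summary:
  λ = 0: algebraic multiplicity = 1, geometric multiplicity = 1
  λ = 5: algebraic multiplicity = 3, geometric multiplicity = 1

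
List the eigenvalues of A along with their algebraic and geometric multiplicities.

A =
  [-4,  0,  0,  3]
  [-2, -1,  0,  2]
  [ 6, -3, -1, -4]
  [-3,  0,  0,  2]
λ = -1: alg = 4, geom = 2

Step 1 — factor the characteristic polynomial to read off the algebraic multiplicities:
  χ_A(x) = (x + 1)^4

Step 2 — compute geometric multiplicities via the rank-nullity identity g(λ) = n − rank(A − λI):
  rank(A − (-1)·I) = 2, so dim ker(A − (-1)·I) = n − 2 = 2

Summary:
  λ = -1: algebraic multiplicity = 4, geometric multiplicity = 2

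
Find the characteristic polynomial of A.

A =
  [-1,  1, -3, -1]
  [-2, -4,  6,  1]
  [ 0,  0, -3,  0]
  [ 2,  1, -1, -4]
x^4 + 12*x^3 + 54*x^2 + 108*x + 81

Expanding det(x·I − A) (e.g. by cofactor expansion or by noting that A is similar to its Jordan form J, which has the same characteristic polynomial as A) gives
  χ_A(x) = x^4 + 12*x^3 + 54*x^2 + 108*x + 81
which factors as (x + 3)^4. The eigenvalues (with algebraic multiplicities) are λ = -3 with multiplicity 4.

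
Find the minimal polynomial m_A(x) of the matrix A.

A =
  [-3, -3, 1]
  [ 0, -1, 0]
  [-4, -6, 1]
x^2 + 2*x + 1

The characteristic polynomial is χ_A(x) = (x + 1)^3, so the eigenvalues are known. The minimal polynomial is
  m_A(x) = Π_λ (x − λ)^{k_λ}
where k_λ is the size of the *largest* Jordan block for λ (equivalently, the smallest k with (A − λI)^k v = 0 for every generalised eigenvector v of λ).

  λ = -1: largest Jordan block has size 2, contributing (x + 1)^2

So m_A(x) = (x + 1)^2 = x^2 + 2*x + 1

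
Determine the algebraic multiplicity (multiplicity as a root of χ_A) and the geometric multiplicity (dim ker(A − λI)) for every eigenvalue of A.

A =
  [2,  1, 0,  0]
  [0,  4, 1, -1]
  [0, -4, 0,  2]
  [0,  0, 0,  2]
λ = 2: alg = 4, geom = 2

Step 1 — factor the characteristic polynomial to read off the algebraic multiplicities:
  χ_A(x) = (x - 2)^4

Step 2 — compute geometric multiplicities via the rank-nullity identity g(λ) = n − rank(A − λI):
  rank(A − (2)·I) = 2, so dim ker(A − (2)·I) = n − 2 = 2

Summary:
  λ = 2: algebraic multiplicity = 4, geometric multiplicity = 2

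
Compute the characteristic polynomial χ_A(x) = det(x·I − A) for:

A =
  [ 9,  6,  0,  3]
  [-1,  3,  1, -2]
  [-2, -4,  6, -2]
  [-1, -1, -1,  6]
x^4 - 24*x^3 + 216*x^2 - 864*x + 1296

Expanding det(x·I − A) (e.g. by cofactor expansion or by noting that A is similar to its Jordan form J, which has the same characteristic polynomial as A) gives
  χ_A(x) = x^4 - 24*x^3 + 216*x^2 - 864*x + 1296
which factors as (x - 6)^4. The eigenvalues (with algebraic multiplicities) are λ = 6 with multiplicity 4.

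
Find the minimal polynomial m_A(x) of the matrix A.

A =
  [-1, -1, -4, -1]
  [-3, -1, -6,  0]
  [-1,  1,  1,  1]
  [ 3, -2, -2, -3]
x^3 + 3*x^2 + 3*x + 1

The characteristic polynomial is χ_A(x) = (x + 1)^4, so the eigenvalues are known. The minimal polynomial is
  m_A(x) = Π_λ (x − λ)^{k_λ}
where k_λ is the size of the *largest* Jordan block for λ (equivalently, the smallest k with (A − λI)^k v = 0 for every generalised eigenvector v of λ).

  λ = -1: largest Jordan block has size 3, contributing (x + 1)^3

So m_A(x) = (x + 1)^3 = x^3 + 3*x^2 + 3*x + 1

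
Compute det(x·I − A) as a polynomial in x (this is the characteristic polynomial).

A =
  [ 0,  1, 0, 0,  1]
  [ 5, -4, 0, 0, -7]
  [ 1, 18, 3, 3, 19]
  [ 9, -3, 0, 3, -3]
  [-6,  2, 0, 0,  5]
x^5 - 7*x^4 + 10*x^3 + 18*x^2 - 27*x - 27

Expanding det(x·I − A) (e.g. by cofactor expansion or by noting that A is similar to its Jordan form J, which has the same characteristic polynomial as A) gives
  χ_A(x) = x^5 - 7*x^4 + 10*x^3 + 18*x^2 - 27*x - 27
which factors as (x - 3)^3*(x + 1)^2. The eigenvalues (with algebraic multiplicities) are λ = -1 with multiplicity 2, λ = 3 with multiplicity 3.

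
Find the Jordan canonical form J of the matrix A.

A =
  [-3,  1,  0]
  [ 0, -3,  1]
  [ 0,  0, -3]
J_3(-3)

The characteristic polynomial is
  det(x·I − A) = x^3 + 9*x^2 + 27*x + 27 = (x + 3)^3

Eigenvalues and multiplicities (the geometric multiplicity of λ is n − rank(A − λI), which equals the number of Jordan blocks for λ):
  λ = -3: algebraic multiplicity = 3, geometric multiplicity = 1

Determining the block sizes for each eigenvalue:
  λ = -3: one block (gm = 1), so the single block has size am = 3 → block sizes [3]

Assembling the blocks gives a Jordan form
J =
  [-3,  1,  0]
  [ 0, -3,  1]
  [ 0,  0, -3]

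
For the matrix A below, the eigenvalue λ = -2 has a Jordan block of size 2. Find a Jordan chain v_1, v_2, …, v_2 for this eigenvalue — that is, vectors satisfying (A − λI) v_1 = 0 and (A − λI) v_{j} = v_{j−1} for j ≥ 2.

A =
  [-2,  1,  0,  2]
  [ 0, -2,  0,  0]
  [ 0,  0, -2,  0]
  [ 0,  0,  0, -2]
A Jordan chain for λ = -2 of length 2:
v_1 = (1, 0, 0, 0)ᵀ
v_2 = (0, 1, 0, 0)ᵀ

Let N = A − (-2)·I. We want v_2 with N^2 v_2 = 0 but N^1 v_2 ≠ 0; then v_{j-1} := N · v_j for j = 2, …, 2.

Pick v_2 = (0, 1, 0, 0)ᵀ.
Then v_1 = N · v_2 = (1, 0, 0, 0)ᵀ.

Sanity check: (A − (-2)·I) v_1 = (0, 0, 0, 0)ᵀ = 0. ✓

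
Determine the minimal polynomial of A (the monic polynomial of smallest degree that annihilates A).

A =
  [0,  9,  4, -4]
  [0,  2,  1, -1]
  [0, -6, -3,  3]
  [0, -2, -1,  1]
x^3

The characteristic polynomial is χ_A(x) = x^4, so the eigenvalues are known. The minimal polynomial is
  m_A(x) = Π_λ (x − λ)^{k_λ}
where k_λ is the size of the *largest* Jordan block for λ (equivalently, the smallest k with (A − λI)^k v = 0 for every generalised eigenvector v of λ).

  λ = 0: largest Jordan block has size 3, contributing (x − 0)^3

So m_A(x) = x^3 = x^3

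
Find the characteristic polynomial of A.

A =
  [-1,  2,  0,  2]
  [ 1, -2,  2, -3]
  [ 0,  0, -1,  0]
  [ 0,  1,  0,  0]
x^4 + 4*x^3 + 6*x^2 + 4*x + 1

Expanding det(x·I − A) (e.g. by cofactor expansion or by noting that A is similar to its Jordan form J, which has the same characteristic polynomial as A) gives
  χ_A(x) = x^4 + 4*x^3 + 6*x^2 + 4*x + 1
which factors as (x + 1)^4. The eigenvalues (with algebraic multiplicities) are λ = -1 with multiplicity 4.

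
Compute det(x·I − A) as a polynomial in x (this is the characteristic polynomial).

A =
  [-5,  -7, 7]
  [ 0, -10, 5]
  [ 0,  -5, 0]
x^3 + 15*x^2 + 75*x + 125

Expanding det(x·I − A) (e.g. by cofactor expansion or by noting that A is similar to its Jordan form J, which has the same characteristic polynomial as A) gives
  χ_A(x) = x^3 + 15*x^2 + 75*x + 125
which factors as (x + 5)^3. The eigenvalues (with algebraic multiplicities) are λ = -5 with multiplicity 3.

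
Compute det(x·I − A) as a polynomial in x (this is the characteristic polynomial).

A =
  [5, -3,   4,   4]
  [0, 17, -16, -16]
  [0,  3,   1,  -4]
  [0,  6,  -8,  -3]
x^4 - 20*x^3 + 150*x^2 - 500*x + 625

Expanding det(x·I − A) (e.g. by cofactor expansion or by noting that A is similar to its Jordan form J, which has the same characteristic polynomial as A) gives
  χ_A(x) = x^4 - 20*x^3 + 150*x^2 - 500*x + 625
which factors as (x - 5)^4. The eigenvalues (with algebraic multiplicities) are λ = 5 with multiplicity 4.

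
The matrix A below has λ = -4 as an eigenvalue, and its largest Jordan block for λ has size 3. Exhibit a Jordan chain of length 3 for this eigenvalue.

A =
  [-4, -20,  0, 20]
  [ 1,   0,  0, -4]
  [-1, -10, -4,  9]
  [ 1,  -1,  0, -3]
A Jordan chain for λ = -4 of length 3:
v_1 = (0, 0, -1, 0)ᵀ
v_2 = (0, 1, -1, 1)ᵀ
v_3 = (1, 0, 0, 0)ᵀ

Let N = A − (-4)·I. We want v_3 with N^3 v_3 = 0 but N^2 v_3 ≠ 0; then v_{j-1} := N · v_j for j = 3, …, 2.

Pick v_3 = (1, 0, 0, 0)ᵀ.
Then v_2 = N · v_3 = (0, 1, -1, 1)ᵀ.
Then v_1 = N · v_2 = (0, 0, -1, 0)ᵀ.

Sanity check: (A − (-4)·I) v_1 = (0, 0, 0, 0)ᵀ = 0. ✓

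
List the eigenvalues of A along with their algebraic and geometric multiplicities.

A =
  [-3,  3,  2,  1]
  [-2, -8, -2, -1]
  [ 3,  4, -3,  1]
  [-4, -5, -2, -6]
λ = -5: alg = 4, geom = 2

Step 1 — factor the characteristic polynomial to read off the algebraic multiplicities:
  χ_A(x) = (x + 5)^4

Step 2 — compute geometric multiplicities via the rank-nullity identity g(λ) = n − rank(A − λI):
  rank(A − (-5)·I) = 2, so dim ker(A − (-5)·I) = n − 2 = 2

Summary:
  λ = -5: algebraic multiplicity = 4, geometric multiplicity = 2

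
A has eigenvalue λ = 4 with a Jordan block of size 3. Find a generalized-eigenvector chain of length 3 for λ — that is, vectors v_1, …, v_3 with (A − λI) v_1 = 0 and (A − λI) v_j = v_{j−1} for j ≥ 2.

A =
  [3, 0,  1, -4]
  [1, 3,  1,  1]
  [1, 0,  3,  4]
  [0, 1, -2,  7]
A Jordan chain for λ = 4 of length 3:
v_1 = (2, -1, -2, -1)ᵀ
v_2 = (-1, 1, 1, 0)ᵀ
v_3 = (1, 0, 0, 0)ᵀ

Let N = A − (4)·I. We want v_3 with N^3 v_3 = 0 but N^2 v_3 ≠ 0; then v_{j-1} := N · v_j for j = 3, …, 2.

Pick v_3 = (1, 0, 0, 0)ᵀ.
Then v_2 = N · v_3 = (-1, 1, 1, 0)ᵀ.
Then v_1 = N · v_2 = (2, -1, -2, -1)ᵀ.

Sanity check: (A − (4)·I) v_1 = (0, 0, 0, 0)ᵀ = 0. ✓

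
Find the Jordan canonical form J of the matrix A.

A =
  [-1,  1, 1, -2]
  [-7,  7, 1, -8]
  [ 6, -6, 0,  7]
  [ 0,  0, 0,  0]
J_3(0) ⊕ J_1(6)

The characteristic polynomial is
  det(x·I − A) = x^4 - 6*x^3 = x^3*(x - 6)

Eigenvalues and multiplicities (the geometric multiplicity of λ is n − rank(A − λI), which equals the number of Jordan blocks for λ):
  λ = 0: algebraic multiplicity = 3, geometric multiplicity = 1
  λ = 6: algebraic multiplicity = 1, geometric multiplicity = 1

Determining the block sizes for each eigenvalue:
  λ = 0: one block (gm = 1), so the single block has size am = 3 → block sizes [3]
  λ = 6: one block (gm = 1), so the single block has size am = 1 → block sizes [1]

Assembling the blocks gives a Jordan form
J =
  [0, 1, 0, 0]
  [0, 0, 1, 0]
  [0, 0, 0, 0]
  [0, 0, 0, 6]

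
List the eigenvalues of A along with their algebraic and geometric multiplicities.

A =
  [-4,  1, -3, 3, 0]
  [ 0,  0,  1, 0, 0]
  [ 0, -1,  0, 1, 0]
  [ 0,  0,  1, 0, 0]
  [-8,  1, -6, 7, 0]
λ = -4: alg = 1, geom = 1; λ = 0: alg = 4, geom = 2

Step 1 — factor the characteristic polynomial to read off the algebraic multiplicities:
  χ_A(x) = x^4*(x + 4)

Step 2 — compute geometric multiplicities via the rank-nullity identity g(λ) = n − rank(A − λI):
  rank(A − (-4)·I) = 4, so dim ker(A − (-4)·I) = n − 4 = 1
  rank(A − (0)·I) = 3, so dim ker(A − (0)·I) = n − 3 = 2

Summary:
  λ = -4: algebraic multiplicity = 1, geometric multiplicity = 1
  λ = 0: algebraic multiplicity = 4, geometric multiplicity = 2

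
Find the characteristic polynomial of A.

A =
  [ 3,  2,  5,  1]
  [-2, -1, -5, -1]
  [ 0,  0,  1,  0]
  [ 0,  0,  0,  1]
x^4 - 4*x^3 + 6*x^2 - 4*x + 1

Expanding det(x·I − A) (e.g. by cofactor expansion or by noting that A is similar to its Jordan form J, which has the same characteristic polynomial as A) gives
  χ_A(x) = x^4 - 4*x^3 + 6*x^2 - 4*x + 1
which factors as (x - 1)^4. The eigenvalues (with algebraic multiplicities) are λ = 1 with multiplicity 4.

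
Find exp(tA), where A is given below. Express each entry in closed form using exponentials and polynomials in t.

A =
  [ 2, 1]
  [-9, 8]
e^{tA} =
  [-3*t*exp(5*t) + exp(5*t), t*exp(5*t)]
  [-9*t*exp(5*t), 3*t*exp(5*t) + exp(5*t)]

Strategy: write A = P · J · P⁻¹ where J is a Jordan canonical form, so e^{tA} = P · e^{tJ} · P⁻¹, and e^{tJ} can be computed block-by-block.

A has Jordan form
J =
  [5, 1]
  [0, 5]
(up to reordering of blocks).

Per-block formulas:
  For a 2×2 Jordan block J_2(5): exp(t · J_2(5)) = e^(5t)·(I + t·N), where N is the 2×2 nilpotent shift.

After assembling e^{tJ} and conjugating by P, we get:

e^{tA} =
  [-3*t*exp(5*t) + exp(5*t), t*exp(5*t)]
  [-9*t*exp(5*t), 3*t*exp(5*t) + exp(5*t)]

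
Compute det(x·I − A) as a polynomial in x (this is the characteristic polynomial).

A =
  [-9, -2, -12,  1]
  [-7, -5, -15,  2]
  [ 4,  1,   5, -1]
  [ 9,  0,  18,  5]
x^4 + 4*x^3 - 12*x^2 - 32*x + 64

Expanding det(x·I − A) (e.g. by cofactor expansion or by noting that A is similar to its Jordan form J, which has the same characteristic polynomial as A) gives
  χ_A(x) = x^4 + 4*x^3 - 12*x^2 - 32*x + 64
which factors as (x - 2)^2*(x + 4)^2. The eigenvalues (with algebraic multiplicities) are λ = -4 with multiplicity 2, λ = 2 with multiplicity 2.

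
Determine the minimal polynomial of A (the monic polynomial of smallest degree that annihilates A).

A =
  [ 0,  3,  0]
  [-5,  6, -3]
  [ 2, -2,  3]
x^3 - 9*x^2 + 27*x - 27

The characteristic polynomial is χ_A(x) = (x - 3)^3, so the eigenvalues are known. The minimal polynomial is
  m_A(x) = Π_λ (x − λ)^{k_λ}
where k_λ is the size of the *largest* Jordan block for λ (equivalently, the smallest k with (A − λI)^k v = 0 for every generalised eigenvector v of λ).

  λ = 3: largest Jordan block has size 3, contributing (x − 3)^3

So m_A(x) = (x - 3)^3 = x^3 - 9*x^2 + 27*x - 27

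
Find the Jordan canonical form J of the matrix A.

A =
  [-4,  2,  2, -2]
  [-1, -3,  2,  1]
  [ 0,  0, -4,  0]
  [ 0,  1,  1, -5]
J_3(-4) ⊕ J_1(-4)

The characteristic polynomial is
  det(x·I − A) = x^4 + 16*x^3 + 96*x^2 + 256*x + 256 = (x + 4)^4

Eigenvalues and multiplicities (the geometric multiplicity of λ is n − rank(A − λI), which equals the number of Jordan blocks for λ):
  λ = -4: algebraic multiplicity = 4, geometric multiplicity = 2

Determining the block sizes for each eigenvalue:
  λ = -4: with am = 4 and gm = 2, the partition is not yet determined (e.g. several partitions of 4 into 2 parts exist). Let N = A − (-4)·I. Computing rank(N^1) = 2, rank(N^2) = 1, rank(N^3) = 0; the number of blocks of size ≥ j is rank(N^{j−1}) − rank(N^j), giving [2, 1, 1]. So we have 1 block(s) of size 3, 1 block(s) of size 1 → block sizes [3, 1]

Assembling the blocks gives a Jordan form
J =
  [-4,  1,  0,  0]
  [ 0, -4,  1,  0]
  [ 0,  0, -4,  0]
  [ 0,  0,  0, -4]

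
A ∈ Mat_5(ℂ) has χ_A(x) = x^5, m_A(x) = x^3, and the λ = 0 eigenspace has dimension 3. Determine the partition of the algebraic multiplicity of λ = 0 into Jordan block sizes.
Block sizes for λ = 0: [3, 1, 1]

Step 1 — from the characteristic polynomial, algebraic multiplicity of λ = 0 is 5. From dim ker(A − (0)·I) = 3, there are exactly 3 Jordan blocks for λ = 0.
Step 2 — from the minimal polynomial, the factor (x − 0)^3 tells us the largest block for λ = 0 has size 3.
Step 3 — with total size 5, 3 blocks, and largest block 3, the block sizes (in nonincreasing order) are [3, 1, 1].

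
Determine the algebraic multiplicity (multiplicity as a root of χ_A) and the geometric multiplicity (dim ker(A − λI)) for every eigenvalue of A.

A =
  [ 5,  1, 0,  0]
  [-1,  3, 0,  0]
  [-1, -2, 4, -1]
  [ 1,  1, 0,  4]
λ = 4: alg = 4, geom = 2

Step 1 — factor the characteristic polynomial to read off the algebraic multiplicities:
  χ_A(x) = (x - 4)^4

Step 2 — compute geometric multiplicities via the rank-nullity identity g(λ) = n − rank(A − λI):
  rank(A − (4)·I) = 2, so dim ker(A − (4)·I) = n − 2 = 2

Summary:
  λ = 4: algebraic multiplicity = 4, geometric multiplicity = 2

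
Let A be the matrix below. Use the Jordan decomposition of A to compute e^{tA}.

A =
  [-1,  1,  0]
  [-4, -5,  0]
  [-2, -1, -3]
e^{tA} =
  [2*t*exp(-3*t) + exp(-3*t), t*exp(-3*t), 0]
  [-4*t*exp(-3*t), -2*t*exp(-3*t) + exp(-3*t), 0]
  [-2*t*exp(-3*t), -t*exp(-3*t), exp(-3*t)]

Strategy: write A = P · J · P⁻¹ where J is a Jordan canonical form, so e^{tA} = P · e^{tJ} · P⁻¹, and e^{tJ} can be computed block-by-block.

A has Jordan form
J =
  [-3,  1,  0]
  [ 0, -3,  0]
  [ 0,  0, -3]
(up to reordering of blocks).

Per-block formulas:
  For a 1×1 block at λ = -3: exp(t · [-3]) = [e^(-3t)].
  For a 2×2 Jordan block J_2(-3): exp(t · J_2(-3)) = e^(-3t)·(I + t·N), where N is the 2×2 nilpotent shift.

After assembling e^{tJ} and conjugating by P, we get:

e^{tA} =
  [2*t*exp(-3*t) + exp(-3*t), t*exp(-3*t), 0]
  [-4*t*exp(-3*t), -2*t*exp(-3*t) + exp(-3*t), 0]
  [-2*t*exp(-3*t), -t*exp(-3*t), exp(-3*t)]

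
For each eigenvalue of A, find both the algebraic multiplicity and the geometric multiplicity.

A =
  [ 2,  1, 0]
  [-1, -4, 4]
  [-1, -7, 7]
λ = 1: alg = 2, geom = 1; λ = 3: alg = 1, geom = 1

Step 1 — factor the characteristic polynomial to read off the algebraic multiplicities:
  χ_A(x) = (x - 3)*(x - 1)^2

Step 2 — compute geometric multiplicities via the rank-nullity identity g(λ) = n − rank(A − λI):
  rank(A − (1)·I) = 2, so dim ker(A − (1)·I) = n − 2 = 1
  rank(A − (3)·I) = 2, so dim ker(A − (3)·I) = n − 2 = 1

Summary:
  λ = 1: algebraic multiplicity = 2, geometric multiplicity = 1
  λ = 3: algebraic multiplicity = 1, geometric multiplicity = 1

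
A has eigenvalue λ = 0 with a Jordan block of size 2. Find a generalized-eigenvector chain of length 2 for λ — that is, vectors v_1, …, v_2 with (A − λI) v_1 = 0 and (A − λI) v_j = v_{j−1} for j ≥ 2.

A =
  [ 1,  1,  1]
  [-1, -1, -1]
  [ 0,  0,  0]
A Jordan chain for λ = 0 of length 2:
v_1 = (1, -1, 0)ᵀ
v_2 = (1, 0, 0)ᵀ

Let N = A − (0)·I. We want v_2 with N^2 v_2 = 0 but N^1 v_2 ≠ 0; then v_{j-1} := N · v_j for j = 2, …, 2.

Pick v_2 = (1, 0, 0)ᵀ.
Then v_1 = N · v_2 = (1, -1, 0)ᵀ.

Sanity check: (A − (0)·I) v_1 = (0, 0, 0)ᵀ = 0. ✓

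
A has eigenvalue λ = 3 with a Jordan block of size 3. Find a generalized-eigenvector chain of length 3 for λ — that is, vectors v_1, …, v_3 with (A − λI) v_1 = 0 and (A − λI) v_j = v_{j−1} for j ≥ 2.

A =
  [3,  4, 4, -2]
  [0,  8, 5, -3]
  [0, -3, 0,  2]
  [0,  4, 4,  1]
A Jordan chain for λ = 3 of length 3:
v_1 = (0, -2, 2, 0)ᵀ
v_2 = (4, 5, -3, 4)ᵀ
v_3 = (0, 1, 0, 0)ᵀ

Let N = A − (3)·I. We want v_3 with N^3 v_3 = 0 but N^2 v_3 ≠ 0; then v_{j-1} := N · v_j for j = 3, …, 2.

Pick v_3 = (0, 1, 0, 0)ᵀ.
Then v_2 = N · v_3 = (4, 5, -3, 4)ᵀ.
Then v_1 = N · v_2 = (0, -2, 2, 0)ᵀ.

Sanity check: (A − (3)·I) v_1 = (0, 0, 0, 0)ᵀ = 0. ✓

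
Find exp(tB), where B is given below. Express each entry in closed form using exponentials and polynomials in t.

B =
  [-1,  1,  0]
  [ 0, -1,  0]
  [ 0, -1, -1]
e^{tB} =
  [exp(-t), t*exp(-t), 0]
  [0, exp(-t), 0]
  [0, -t*exp(-t), exp(-t)]

Strategy: write B = P · J · P⁻¹ where J is a Jordan canonical form, so e^{tB} = P · e^{tJ} · P⁻¹, and e^{tJ} can be computed block-by-block.

B has Jordan form
J =
  [-1,  1,  0]
  [ 0, -1,  0]
  [ 0,  0, -1]
(up to reordering of blocks).

Per-block formulas:
  For a 2×2 Jordan block J_2(-1): exp(t · J_2(-1)) = e^(-1t)·(I + t·N), where N is the 2×2 nilpotent shift.
  For a 1×1 block at λ = -1: exp(t · [-1]) = [e^(-1t)].

After assembling e^{tJ} and conjugating by P, we get:

e^{tB} =
  [exp(-t), t*exp(-t), 0]
  [0, exp(-t), 0]
  [0, -t*exp(-t), exp(-t)]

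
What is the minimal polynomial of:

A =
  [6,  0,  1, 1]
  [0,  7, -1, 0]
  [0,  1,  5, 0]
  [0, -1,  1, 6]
x^2 - 12*x + 36

The characteristic polynomial is χ_A(x) = (x - 6)^4, so the eigenvalues are known. The minimal polynomial is
  m_A(x) = Π_λ (x − λ)^{k_λ}
where k_λ is the size of the *largest* Jordan block for λ (equivalently, the smallest k with (A − λI)^k v = 0 for every generalised eigenvector v of λ).

  λ = 6: largest Jordan block has size 2, contributing (x − 6)^2

So m_A(x) = (x - 6)^2 = x^2 - 12*x + 36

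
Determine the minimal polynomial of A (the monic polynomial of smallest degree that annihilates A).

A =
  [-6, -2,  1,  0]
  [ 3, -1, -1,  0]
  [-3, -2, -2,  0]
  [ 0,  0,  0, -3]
x^2 + 6*x + 9

The characteristic polynomial is χ_A(x) = (x + 3)^4, so the eigenvalues are known. The minimal polynomial is
  m_A(x) = Π_λ (x − λ)^{k_λ}
where k_λ is the size of the *largest* Jordan block for λ (equivalently, the smallest k with (A − λI)^k v = 0 for every generalised eigenvector v of λ).

  λ = -3: largest Jordan block has size 2, contributing (x + 3)^2

So m_A(x) = (x + 3)^2 = x^2 + 6*x + 9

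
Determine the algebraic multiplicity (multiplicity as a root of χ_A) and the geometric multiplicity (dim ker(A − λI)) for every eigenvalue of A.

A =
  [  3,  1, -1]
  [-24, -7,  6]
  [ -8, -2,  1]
λ = -1: alg = 3, geom = 2

Step 1 — factor the characteristic polynomial to read off the algebraic multiplicities:
  χ_A(x) = (x + 1)^3

Step 2 — compute geometric multiplicities via the rank-nullity identity g(λ) = n − rank(A − λI):
  rank(A − (-1)·I) = 1, so dim ker(A − (-1)·I) = n − 1 = 2

Summary:
  λ = -1: algebraic multiplicity = 3, geometric multiplicity = 2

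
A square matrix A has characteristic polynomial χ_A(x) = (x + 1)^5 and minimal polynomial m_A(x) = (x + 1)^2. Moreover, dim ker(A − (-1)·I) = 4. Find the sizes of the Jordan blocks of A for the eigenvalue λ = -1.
Block sizes for λ = -1: [2, 1, 1, 1]

Step 1 — from the characteristic polynomial, algebraic multiplicity of λ = -1 is 5. From dim ker(A − (-1)·I) = 4, there are exactly 4 Jordan blocks for λ = -1.
Step 2 — from the minimal polynomial, the factor (x + 1)^2 tells us the largest block for λ = -1 has size 2.
Step 3 — with total size 5, 4 blocks, and largest block 2, the block sizes (in nonincreasing order) are [2, 1, 1, 1].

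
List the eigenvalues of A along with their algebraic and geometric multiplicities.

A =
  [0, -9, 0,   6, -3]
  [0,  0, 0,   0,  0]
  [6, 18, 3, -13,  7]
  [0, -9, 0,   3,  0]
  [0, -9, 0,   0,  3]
λ = 0: alg = 2, geom = 2; λ = 3: alg = 3, geom = 2

Step 1 — factor the characteristic polynomial to read off the algebraic multiplicities:
  χ_A(x) = x^2*(x - 3)^3

Step 2 — compute geometric multiplicities via the rank-nullity identity g(λ) = n − rank(A − λI):
  rank(A − (0)·I) = 3, so dim ker(A − (0)·I) = n − 3 = 2
  rank(A − (3)·I) = 3, so dim ker(A − (3)·I) = n − 3 = 2

Summary:
  λ = 0: algebraic multiplicity = 2, geometric multiplicity = 2
  λ = 3: algebraic multiplicity = 3, geometric multiplicity = 2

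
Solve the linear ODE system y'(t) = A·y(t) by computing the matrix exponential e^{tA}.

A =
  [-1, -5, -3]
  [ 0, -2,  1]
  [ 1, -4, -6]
e^{tA} =
  [t^2*exp(-3*t)/2 + 2*t*exp(-3*t) + exp(-3*t), -3*t^2*exp(-3*t)/2 - 5*t*exp(-3*t), -t^2*exp(-3*t) - 3*t*exp(-3*t)]
  [t^2*exp(-3*t)/2, -3*t^2*exp(-3*t)/2 + t*exp(-3*t) + exp(-3*t), -t^2*exp(-3*t) + t*exp(-3*t)]
  [-t^2*exp(-3*t)/2 + t*exp(-3*t), 3*t^2*exp(-3*t)/2 - 4*t*exp(-3*t), t^2*exp(-3*t) - 3*t*exp(-3*t) + exp(-3*t)]

Strategy: write A = P · J · P⁻¹ where J is a Jordan canonical form, so e^{tA} = P · e^{tJ} · P⁻¹, and e^{tJ} can be computed block-by-block.

A has Jordan form
J =
  [-3,  1,  0]
  [ 0, -3,  1]
  [ 0,  0, -3]
(up to reordering of blocks).

Per-block formulas:
  For a 3×3 Jordan block J_3(-3): exp(t · J_3(-3)) = e^(-3t)·(I + t·N + (t^2/2)·N^2), where N is the 3×3 nilpotent shift.

After assembling e^{tJ} and conjugating by P, we get:

e^{tA} =
  [t^2*exp(-3*t)/2 + 2*t*exp(-3*t) + exp(-3*t), -3*t^2*exp(-3*t)/2 - 5*t*exp(-3*t), -t^2*exp(-3*t) - 3*t*exp(-3*t)]
  [t^2*exp(-3*t)/2, -3*t^2*exp(-3*t)/2 + t*exp(-3*t) + exp(-3*t), -t^2*exp(-3*t) + t*exp(-3*t)]
  [-t^2*exp(-3*t)/2 + t*exp(-3*t), 3*t^2*exp(-3*t)/2 - 4*t*exp(-3*t), t^2*exp(-3*t) - 3*t*exp(-3*t) + exp(-3*t)]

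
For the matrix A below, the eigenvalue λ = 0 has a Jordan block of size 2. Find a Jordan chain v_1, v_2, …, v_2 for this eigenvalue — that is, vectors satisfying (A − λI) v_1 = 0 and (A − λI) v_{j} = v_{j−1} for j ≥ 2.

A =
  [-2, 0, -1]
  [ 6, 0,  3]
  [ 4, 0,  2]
A Jordan chain for λ = 0 of length 2:
v_1 = (-2, 6, 4)ᵀ
v_2 = (1, 0, 0)ᵀ

Let N = A − (0)·I. We want v_2 with N^2 v_2 = 0 but N^1 v_2 ≠ 0; then v_{j-1} := N · v_j for j = 2, …, 2.

Pick v_2 = (1, 0, 0)ᵀ.
Then v_1 = N · v_2 = (-2, 6, 4)ᵀ.

Sanity check: (A − (0)·I) v_1 = (0, 0, 0)ᵀ = 0. ✓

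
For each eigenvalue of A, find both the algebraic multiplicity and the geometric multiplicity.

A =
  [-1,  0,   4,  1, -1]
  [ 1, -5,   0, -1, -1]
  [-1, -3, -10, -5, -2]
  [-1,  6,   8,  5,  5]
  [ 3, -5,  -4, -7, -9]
λ = -4: alg = 5, geom = 2

Step 1 — factor the characteristic polynomial to read off the algebraic multiplicities:
  χ_A(x) = (x + 4)^5

Step 2 — compute geometric multiplicities via the rank-nullity identity g(λ) = n − rank(A − λI):
  rank(A − (-4)·I) = 3, so dim ker(A − (-4)·I) = n − 3 = 2

Summary:
  λ = -4: algebraic multiplicity = 5, geometric multiplicity = 2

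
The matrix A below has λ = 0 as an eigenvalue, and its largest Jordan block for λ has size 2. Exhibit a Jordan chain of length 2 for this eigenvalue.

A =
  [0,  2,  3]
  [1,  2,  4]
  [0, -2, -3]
A Jordan chain for λ = 0 of length 2:
v_1 = (2, 3, -2)ᵀ
v_2 = (1, 1, 0)ᵀ

Let N = A − (0)·I. We want v_2 with N^2 v_2 = 0 but N^1 v_2 ≠ 0; then v_{j-1} := N · v_j for j = 2, …, 2.

Pick v_2 = (1, 1, 0)ᵀ.
Then v_1 = N · v_2 = (2, 3, -2)ᵀ.

Sanity check: (A − (0)·I) v_1 = (0, 0, 0)ᵀ = 0. ✓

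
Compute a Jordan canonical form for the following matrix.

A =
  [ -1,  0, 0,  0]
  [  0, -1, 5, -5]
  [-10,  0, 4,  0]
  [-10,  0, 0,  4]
J_1(-1) ⊕ J_1(-1) ⊕ J_1(4) ⊕ J_1(4)

The characteristic polynomial is
  det(x·I − A) = x^4 - 6*x^3 + x^2 + 24*x + 16 = (x - 4)^2*(x + 1)^2

Eigenvalues and multiplicities (the geometric multiplicity of λ is n − rank(A − λI), which equals the number of Jordan blocks for λ):
  λ = -1: algebraic multiplicity = 2, geometric multiplicity = 2
  λ = 4: algebraic multiplicity = 2, geometric multiplicity = 2

Determining the block sizes for each eigenvalue:
  λ = -1: gm = am = 2, so every block has size 1 → block sizes [1, 1]
  λ = 4: gm = am = 2, so every block has size 1 → block sizes [1, 1]

Assembling the blocks gives a Jordan form
J =
  [-1,  0, 0, 0]
  [ 0, -1, 0, 0]
  [ 0,  0, 4, 0]
  [ 0,  0, 0, 4]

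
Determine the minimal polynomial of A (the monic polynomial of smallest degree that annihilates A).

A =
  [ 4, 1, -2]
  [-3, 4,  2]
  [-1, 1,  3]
x^3 - 11*x^2 + 39*x - 45

The characteristic polynomial is χ_A(x) = (x - 5)*(x - 3)^2, so the eigenvalues are known. The minimal polynomial is
  m_A(x) = Π_λ (x − λ)^{k_λ}
where k_λ is the size of the *largest* Jordan block for λ (equivalently, the smallest k with (A − λI)^k v = 0 for every generalised eigenvector v of λ).

  λ = 3: largest Jordan block has size 2, contributing (x − 3)^2
  λ = 5: largest Jordan block has size 1, contributing (x − 5)

So m_A(x) = (x - 5)*(x - 3)^2 = x^3 - 11*x^2 + 39*x - 45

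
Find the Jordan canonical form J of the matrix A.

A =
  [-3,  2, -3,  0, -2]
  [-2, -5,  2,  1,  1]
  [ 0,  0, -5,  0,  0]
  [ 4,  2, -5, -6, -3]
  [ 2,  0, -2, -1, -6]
J_3(-5) ⊕ J_1(-5) ⊕ J_1(-5)

The characteristic polynomial is
  det(x·I − A) = x^5 + 25*x^4 + 250*x^3 + 1250*x^2 + 3125*x + 3125 = (x + 5)^5

Eigenvalues and multiplicities (the geometric multiplicity of λ is n − rank(A − λI), which equals the number of Jordan blocks for λ):
  λ = -5: algebraic multiplicity = 5, geometric multiplicity = 3

Determining the block sizes for each eigenvalue:
  λ = -5: with am = 5 and gm = 3, the partition is not yet determined (e.g. several partitions of 5 into 3 parts exist). Let N = A − (-5)·I. Computing rank(N^1) = 2, rank(N^2) = 1, rank(N^3) = 0; the number of blocks of size ≥ j is rank(N^{j−1}) − rank(N^j), giving [3, 1, 1]. So we have 1 block(s) of size 3, 2 block(s) of size 1 → block sizes [3, 1, 1]

Assembling the blocks gives a Jordan form
J =
  [-5,  1,  0,  0,  0]
  [ 0, -5,  1,  0,  0]
  [ 0,  0, -5,  0,  0]
  [ 0,  0,  0, -5,  0]
  [ 0,  0,  0,  0, -5]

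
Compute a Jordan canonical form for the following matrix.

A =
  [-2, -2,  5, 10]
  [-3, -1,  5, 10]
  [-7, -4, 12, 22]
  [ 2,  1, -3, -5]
J_2(1) ⊕ J_2(1)

The characteristic polynomial is
  det(x·I − A) = x^4 - 4*x^3 + 6*x^2 - 4*x + 1 = (x - 1)^4

Eigenvalues and multiplicities (the geometric multiplicity of λ is n − rank(A − λI), which equals the number of Jordan blocks for λ):
  λ = 1: algebraic multiplicity = 4, geometric multiplicity = 2

Determining the block sizes for each eigenvalue:
  λ = 1: with am = 4 and gm = 2, the partition is not yet determined (e.g. several partitions of 4 into 2 parts exist). Let N = A − (1)·I. Computing rank(N^1) = 2, rank(N^2) = 0; the number of blocks of size ≥ j is rank(N^{j−1}) − rank(N^j), giving [2, 2]. So we have 2 block(s) of size 2 → block sizes [2, 2]

Assembling the blocks gives a Jordan form
J =
  [1, 1, 0, 0]
  [0, 1, 0, 0]
  [0, 0, 1, 1]
  [0, 0, 0, 1]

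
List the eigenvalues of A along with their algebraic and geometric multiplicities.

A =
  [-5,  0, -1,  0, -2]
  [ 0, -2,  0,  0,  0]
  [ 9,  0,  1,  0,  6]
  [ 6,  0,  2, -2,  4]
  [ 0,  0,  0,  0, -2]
λ = -2: alg = 5, geom = 4

Step 1 — factor the characteristic polynomial to read off the algebraic multiplicities:
  χ_A(x) = (x + 2)^5

Step 2 — compute geometric multiplicities via the rank-nullity identity g(λ) = n − rank(A − λI):
  rank(A − (-2)·I) = 1, so dim ker(A − (-2)·I) = n − 1 = 4

Summary:
  λ = -2: algebraic multiplicity = 5, geometric multiplicity = 4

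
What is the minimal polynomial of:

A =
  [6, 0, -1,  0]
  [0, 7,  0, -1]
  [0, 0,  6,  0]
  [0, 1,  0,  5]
x^2 - 12*x + 36

The characteristic polynomial is χ_A(x) = (x - 6)^4, so the eigenvalues are known. The minimal polynomial is
  m_A(x) = Π_λ (x − λ)^{k_λ}
where k_λ is the size of the *largest* Jordan block for λ (equivalently, the smallest k with (A − λI)^k v = 0 for every generalised eigenvector v of λ).

  λ = 6: largest Jordan block has size 2, contributing (x − 6)^2

So m_A(x) = (x - 6)^2 = x^2 - 12*x + 36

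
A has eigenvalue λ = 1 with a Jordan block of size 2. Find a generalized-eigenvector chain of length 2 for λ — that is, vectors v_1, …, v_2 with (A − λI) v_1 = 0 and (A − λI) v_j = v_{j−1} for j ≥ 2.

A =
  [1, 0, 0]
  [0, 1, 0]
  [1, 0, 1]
A Jordan chain for λ = 1 of length 2:
v_1 = (0, 0, 1)ᵀ
v_2 = (1, 0, 0)ᵀ

Let N = A − (1)·I. We want v_2 with N^2 v_2 = 0 but N^1 v_2 ≠ 0; then v_{j-1} := N · v_j for j = 2, …, 2.

Pick v_2 = (1, 0, 0)ᵀ.
Then v_1 = N · v_2 = (0, 0, 1)ᵀ.

Sanity check: (A − (1)·I) v_1 = (0, 0, 0)ᵀ = 0. ✓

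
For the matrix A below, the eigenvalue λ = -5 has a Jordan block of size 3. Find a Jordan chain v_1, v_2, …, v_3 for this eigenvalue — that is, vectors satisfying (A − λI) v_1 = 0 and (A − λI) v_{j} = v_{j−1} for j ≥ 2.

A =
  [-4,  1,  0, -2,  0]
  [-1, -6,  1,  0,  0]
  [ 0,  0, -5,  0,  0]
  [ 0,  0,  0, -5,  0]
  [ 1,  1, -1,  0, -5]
A Jordan chain for λ = -5 of length 3:
v_1 = (1, -1, 0, 0, 1)ᵀ
v_2 = (0, 1, 0, 0, -1)ᵀ
v_3 = (0, 0, 1, 0, 0)ᵀ

Let N = A − (-5)·I. We want v_3 with N^3 v_3 = 0 but N^2 v_3 ≠ 0; then v_{j-1} := N · v_j for j = 3, …, 2.

Pick v_3 = (0, 0, 1, 0, 0)ᵀ.
Then v_2 = N · v_3 = (0, 1, 0, 0, -1)ᵀ.
Then v_1 = N · v_2 = (1, -1, 0, 0, 1)ᵀ.

Sanity check: (A − (-5)·I) v_1 = (0, 0, 0, 0, 0)ᵀ = 0. ✓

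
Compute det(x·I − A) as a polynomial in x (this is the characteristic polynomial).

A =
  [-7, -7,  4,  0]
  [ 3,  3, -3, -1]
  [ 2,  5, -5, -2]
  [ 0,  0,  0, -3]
x^4 + 12*x^3 + 54*x^2 + 108*x + 81

Expanding det(x·I − A) (e.g. by cofactor expansion or by noting that A is similar to its Jordan form J, which has the same characteristic polynomial as A) gives
  χ_A(x) = x^4 + 12*x^3 + 54*x^2 + 108*x + 81
which factors as (x + 3)^4. The eigenvalues (with algebraic multiplicities) are λ = -3 with multiplicity 4.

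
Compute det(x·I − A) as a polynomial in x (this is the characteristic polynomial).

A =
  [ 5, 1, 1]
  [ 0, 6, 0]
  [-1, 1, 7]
x^3 - 18*x^2 + 108*x - 216

Expanding det(x·I − A) (e.g. by cofactor expansion or by noting that A is similar to its Jordan form J, which has the same characteristic polynomial as A) gives
  χ_A(x) = x^3 - 18*x^2 + 108*x - 216
which factors as (x - 6)^3. The eigenvalues (with algebraic multiplicities) are λ = 6 with multiplicity 3.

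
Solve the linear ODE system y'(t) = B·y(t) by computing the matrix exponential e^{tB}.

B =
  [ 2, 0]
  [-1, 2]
e^{tB} =
  [exp(2*t), 0]
  [-t*exp(2*t), exp(2*t)]

Strategy: write B = P · J · P⁻¹ where J is a Jordan canonical form, so e^{tB} = P · e^{tJ} · P⁻¹, and e^{tJ} can be computed block-by-block.

B has Jordan form
J =
  [2, 1]
  [0, 2]
(up to reordering of blocks).

Per-block formulas:
  For a 2×2 Jordan block J_2(2): exp(t · J_2(2)) = e^(2t)·(I + t·N), where N is the 2×2 nilpotent shift.

After assembling e^{tJ} and conjugating by P, we get:

e^{tB} =
  [exp(2*t), 0]
  [-t*exp(2*t), exp(2*t)]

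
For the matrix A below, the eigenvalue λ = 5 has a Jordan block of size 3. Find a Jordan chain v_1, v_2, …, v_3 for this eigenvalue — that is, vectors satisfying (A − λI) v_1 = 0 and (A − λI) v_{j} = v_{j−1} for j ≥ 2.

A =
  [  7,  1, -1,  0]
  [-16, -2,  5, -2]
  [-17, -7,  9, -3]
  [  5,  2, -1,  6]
A Jordan chain for λ = 5 of length 3:
v_1 = (5, -15, -5, 0)ᵀ
v_2 = (2, -16, -17, 5)ᵀ
v_3 = (1, 0, 0, 0)ᵀ

Let N = A − (5)·I. We want v_3 with N^3 v_3 = 0 but N^2 v_3 ≠ 0; then v_{j-1} := N · v_j for j = 3, …, 2.

Pick v_3 = (1, 0, 0, 0)ᵀ.
Then v_2 = N · v_3 = (2, -16, -17, 5)ᵀ.
Then v_1 = N · v_2 = (5, -15, -5, 0)ᵀ.

Sanity check: (A − (5)·I) v_1 = (0, 0, 0, 0)ᵀ = 0. ✓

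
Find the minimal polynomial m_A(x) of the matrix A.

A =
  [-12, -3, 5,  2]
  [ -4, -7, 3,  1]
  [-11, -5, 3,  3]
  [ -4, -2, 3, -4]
x^3 + 15*x^2 + 75*x + 125

The characteristic polynomial is χ_A(x) = (x + 5)^4, so the eigenvalues are known. The minimal polynomial is
  m_A(x) = Π_λ (x − λ)^{k_λ}
where k_λ is the size of the *largest* Jordan block for λ (equivalently, the smallest k with (A − λI)^k v = 0 for every generalised eigenvector v of λ).

  λ = -5: largest Jordan block has size 3, contributing (x + 5)^3

So m_A(x) = (x + 5)^3 = x^3 + 15*x^2 + 75*x + 125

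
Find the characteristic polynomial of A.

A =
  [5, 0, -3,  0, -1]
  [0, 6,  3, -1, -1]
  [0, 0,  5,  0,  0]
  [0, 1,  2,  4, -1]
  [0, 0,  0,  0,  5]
x^5 - 25*x^4 + 250*x^3 - 1250*x^2 + 3125*x - 3125

Expanding det(x·I − A) (e.g. by cofactor expansion or by noting that A is similar to its Jordan form J, which has the same characteristic polynomial as A) gives
  χ_A(x) = x^5 - 25*x^4 + 250*x^3 - 1250*x^2 + 3125*x - 3125
which factors as (x - 5)^5. The eigenvalues (with algebraic multiplicities) are λ = 5 with multiplicity 5.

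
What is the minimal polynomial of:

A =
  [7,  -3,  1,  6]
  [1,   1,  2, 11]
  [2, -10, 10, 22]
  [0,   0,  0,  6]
x^3 - 18*x^2 + 108*x - 216

The characteristic polynomial is χ_A(x) = (x - 6)^4, so the eigenvalues are known. The minimal polynomial is
  m_A(x) = Π_λ (x − λ)^{k_λ}
where k_λ is the size of the *largest* Jordan block for λ (equivalently, the smallest k with (A − λI)^k v = 0 for every generalised eigenvector v of λ).

  λ = 6: largest Jordan block has size 3, contributing (x − 6)^3

So m_A(x) = (x - 6)^3 = x^3 - 18*x^2 + 108*x - 216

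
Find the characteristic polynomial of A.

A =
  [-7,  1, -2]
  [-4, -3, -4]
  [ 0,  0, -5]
x^3 + 15*x^2 + 75*x + 125

Expanding det(x·I − A) (e.g. by cofactor expansion or by noting that A is similar to its Jordan form J, which has the same characteristic polynomial as A) gives
  χ_A(x) = x^3 + 15*x^2 + 75*x + 125
which factors as (x + 5)^3. The eigenvalues (with algebraic multiplicities) are λ = -5 with multiplicity 3.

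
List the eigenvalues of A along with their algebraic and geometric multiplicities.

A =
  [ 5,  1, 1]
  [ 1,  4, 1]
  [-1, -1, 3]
λ = 4: alg = 3, geom = 1

Step 1 — factor the characteristic polynomial to read off the algebraic multiplicities:
  χ_A(x) = (x - 4)^3

Step 2 — compute geometric multiplicities via the rank-nullity identity g(λ) = n − rank(A − λI):
  rank(A − (4)·I) = 2, so dim ker(A − (4)·I) = n − 2 = 1

Summary:
  λ = 4: algebraic multiplicity = 3, geometric multiplicity = 1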